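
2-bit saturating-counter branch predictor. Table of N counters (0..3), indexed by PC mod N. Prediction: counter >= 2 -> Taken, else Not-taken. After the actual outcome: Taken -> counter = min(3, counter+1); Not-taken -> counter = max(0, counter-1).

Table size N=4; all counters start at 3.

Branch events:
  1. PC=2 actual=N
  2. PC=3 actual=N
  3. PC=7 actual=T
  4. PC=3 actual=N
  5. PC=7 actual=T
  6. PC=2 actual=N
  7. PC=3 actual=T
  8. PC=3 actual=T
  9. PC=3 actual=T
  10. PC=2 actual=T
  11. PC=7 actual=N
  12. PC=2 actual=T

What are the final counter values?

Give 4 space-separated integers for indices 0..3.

Ev 1: PC=2 idx=2 pred=T actual=N -> ctr[2]=2
Ev 2: PC=3 idx=3 pred=T actual=N -> ctr[3]=2
Ev 3: PC=7 idx=3 pred=T actual=T -> ctr[3]=3
Ev 4: PC=3 idx=3 pred=T actual=N -> ctr[3]=2
Ev 5: PC=7 idx=3 pred=T actual=T -> ctr[3]=3
Ev 6: PC=2 idx=2 pred=T actual=N -> ctr[2]=1
Ev 7: PC=3 idx=3 pred=T actual=T -> ctr[3]=3
Ev 8: PC=3 idx=3 pred=T actual=T -> ctr[3]=3
Ev 9: PC=3 idx=3 pred=T actual=T -> ctr[3]=3
Ev 10: PC=2 idx=2 pred=N actual=T -> ctr[2]=2
Ev 11: PC=7 idx=3 pred=T actual=N -> ctr[3]=2
Ev 12: PC=2 idx=2 pred=T actual=T -> ctr[2]=3

Answer: 3 3 3 2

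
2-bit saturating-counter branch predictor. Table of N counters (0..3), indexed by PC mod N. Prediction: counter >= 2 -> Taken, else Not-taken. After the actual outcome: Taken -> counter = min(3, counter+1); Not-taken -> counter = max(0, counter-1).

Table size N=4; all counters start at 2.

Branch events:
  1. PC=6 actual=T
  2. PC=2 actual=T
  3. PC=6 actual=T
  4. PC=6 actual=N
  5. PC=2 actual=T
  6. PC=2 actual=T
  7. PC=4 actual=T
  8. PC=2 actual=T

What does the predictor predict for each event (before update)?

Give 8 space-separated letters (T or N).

Answer: T T T T T T T T

Derivation:
Ev 1: PC=6 idx=2 pred=T actual=T -> ctr[2]=3
Ev 2: PC=2 idx=2 pred=T actual=T -> ctr[2]=3
Ev 3: PC=6 idx=2 pred=T actual=T -> ctr[2]=3
Ev 4: PC=6 idx=2 pred=T actual=N -> ctr[2]=2
Ev 5: PC=2 idx=2 pred=T actual=T -> ctr[2]=3
Ev 6: PC=2 idx=2 pred=T actual=T -> ctr[2]=3
Ev 7: PC=4 idx=0 pred=T actual=T -> ctr[0]=3
Ev 8: PC=2 idx=2 pred=T actual=T -> ctr[2]=3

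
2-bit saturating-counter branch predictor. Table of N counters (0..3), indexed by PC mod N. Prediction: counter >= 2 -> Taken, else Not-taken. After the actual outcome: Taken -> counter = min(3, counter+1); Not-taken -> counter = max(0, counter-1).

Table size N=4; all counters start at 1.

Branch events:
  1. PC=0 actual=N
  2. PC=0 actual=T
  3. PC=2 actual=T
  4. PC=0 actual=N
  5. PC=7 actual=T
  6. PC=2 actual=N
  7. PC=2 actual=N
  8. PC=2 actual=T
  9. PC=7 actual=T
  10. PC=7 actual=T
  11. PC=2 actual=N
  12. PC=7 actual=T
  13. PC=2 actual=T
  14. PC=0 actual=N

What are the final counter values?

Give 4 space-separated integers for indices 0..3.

Ev 1: PC=0 idx=0 pred=N actual=N -> ctr[0]=0
Ev 2: PC=0 idx=0 pred=N actual=T -> ctr[0]=1
Ev 3: PC=2 idx=2 pred=N actual=T -> ctr[2]=2
Ev 4: PC=0 idx=0 pred=N actual=N -> ctr[0]=0
Ev 5: PC=7 idx=3 pred=N actual=T -> ctr[3]=2
Ev 6: PC=2 idx=2 pred=T actual=N -> ctr[2]=1
Ev 7: PC=2 idx=2 pred=N actual=N -> ctr[2]=0
Ev 8: PC=2 idx=2 pred=N actual=T -> ctr[2]=1
Ev 9: PC=7 idx=3 pred=T actual=T -> ctr[3]=3
Ev 10: PC=7 idx=3 pred=T actual=T -> ctr[3]=3
Ev 11: PC=2 idx=2 pred=N actual=N -> ctr[2]=0
Ev 12: PC=7 idx=3 pred=T actual=T -> ctr[3]=3
Ev 13: PC=2 idx=2 pred=N actual=T -> ctr[2]=1
Ev 14: PC=0 idx=0 pred=N actual=N -> ctr[0]=0

Answer: 0 1 1 3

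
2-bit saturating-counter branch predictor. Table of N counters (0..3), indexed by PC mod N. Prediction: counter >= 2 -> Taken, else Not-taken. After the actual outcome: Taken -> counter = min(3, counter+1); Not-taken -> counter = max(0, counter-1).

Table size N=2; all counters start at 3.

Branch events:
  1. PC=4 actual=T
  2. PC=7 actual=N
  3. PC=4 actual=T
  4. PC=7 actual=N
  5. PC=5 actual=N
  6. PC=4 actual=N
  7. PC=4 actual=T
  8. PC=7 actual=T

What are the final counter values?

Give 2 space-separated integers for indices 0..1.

Answer: 3 1

Derivation:
Ev 1: PC=4 idx=0 pred=T actual=T -> ctr[0]=3
Ev 2: PC=7 idx=1 pred=T actual=N -> ctr[1]=2
Ev 3: PC=4 idx=0 pred=T actual=T -> ctr[0]=3
Ev 4: PC=7 idx=1 pred=T actual=N -> ctr[1]=1
Ev 5: PC=5 idx=1 pred=N actual=N -> ctr[1]=0
Ev 6: PC=4 idx=0 pred=T actual=N -> ctr[0]=2
Ev 7: PC=4 idx=0 pred=T actual=T -> ctr[0]=3
Ev 8: PC=7 idx=1 pred=N actual=T -> ctr[1]=1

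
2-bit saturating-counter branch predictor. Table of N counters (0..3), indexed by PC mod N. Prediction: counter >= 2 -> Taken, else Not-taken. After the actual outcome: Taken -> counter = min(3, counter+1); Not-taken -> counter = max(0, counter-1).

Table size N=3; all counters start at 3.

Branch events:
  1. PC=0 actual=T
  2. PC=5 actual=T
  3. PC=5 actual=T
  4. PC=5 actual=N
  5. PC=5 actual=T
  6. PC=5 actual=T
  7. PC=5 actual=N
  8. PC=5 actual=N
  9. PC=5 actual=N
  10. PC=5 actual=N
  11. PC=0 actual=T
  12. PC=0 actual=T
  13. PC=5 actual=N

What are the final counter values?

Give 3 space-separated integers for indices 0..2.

Ev 1: PC=0 idx=0 pred=T actual=T -> ctr[0]=3
Ev 2: PC=5 idx=2 pred=T actual=T -> ctr[2]=3
Ev 3: PC=5 idx=2 pred=T actual=T -> ctr[2]=3
Ev 4: PC=5 idx=2 pred=T actual=N -> ctr[2]=2
Ev 5: PC=5 idx=2 pred=T actual=T -> ctr[2]=3
Ev 6: PC=5 idx=2 pred=T actual=T -> ctr[2]=3
Ev 7: PC=5 idx=2 pred=T actual=N -> ctr[2]=2
Ev 8: PC=5 idx=2 pred=T actual=N -> ctr[2]=1
Ev 9: PC=5 idx=2 pred=N actual=N -> ctr[2]=0
Ev 10: PC=5 idx=2 pred=N actual=N -> ctr[2]=0
Ev 11: PC=0 idx=0 pred=T actual=T -> ctr[0]=3
Ev 12: PC=0 idx=0 pred=T actual=T -> ctr[0]=3
Ev 13: PC=5 idx=2 pred=N actual=N -> ctr[2]=0

Answer: 3 3 0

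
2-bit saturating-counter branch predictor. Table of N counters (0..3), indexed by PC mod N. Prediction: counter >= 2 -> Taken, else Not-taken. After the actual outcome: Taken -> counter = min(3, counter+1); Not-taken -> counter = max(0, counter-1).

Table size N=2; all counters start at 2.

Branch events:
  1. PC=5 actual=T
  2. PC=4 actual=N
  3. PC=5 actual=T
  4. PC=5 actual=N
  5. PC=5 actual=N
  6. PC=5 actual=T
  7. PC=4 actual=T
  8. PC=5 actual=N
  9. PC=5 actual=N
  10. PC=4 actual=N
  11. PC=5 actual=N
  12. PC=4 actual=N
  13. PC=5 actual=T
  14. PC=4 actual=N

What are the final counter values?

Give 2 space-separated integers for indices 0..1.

Ev 1: PC=5 idx=1 pred=T actual=T -> ctr[1]=3
Ev 2: PC=4 idx=0 pred=T actual=N -> ctr[0]=1
Ev 3: PC=5 idx=1 pred=T actual=T -> ctr[1]=3
Ev 4: PC=5 idx=1 pred=T actual=N -> ctr[1]=2
Ev 5: PC=5 idx=1 pred=T actual=N -> ctr[1]=1
Ev 6: PC=5 idx=1 pred=N actual=T -> ctr[1]=2
Ev 7: PC=4 idx=0 pred=N actual=T -> ctr[0]=2
Ev 8: PC=5 idx=1 pred=T actual=N -> ctr[1]=1
Ev 9: PC=5 idx=1 pred=N actual=N -> ctr[1]=0
Ev 10: PC=4 idx=0 pred=T actual=N -> ctr[0]=1
Ev 11: PC=5 idx=1 pred=N actual=N -> ctr[1]=0
Ev 12: PC=4 idx=0 pred=N actual=N -> ctr[0]=0
Ev 13: PC=5 idx=1 pred=N actual=T -> ctr[1]=1
Ev 14: PC=4 idx=0 pred=N actual=N -> ctr[0]=0

Answer: 0 1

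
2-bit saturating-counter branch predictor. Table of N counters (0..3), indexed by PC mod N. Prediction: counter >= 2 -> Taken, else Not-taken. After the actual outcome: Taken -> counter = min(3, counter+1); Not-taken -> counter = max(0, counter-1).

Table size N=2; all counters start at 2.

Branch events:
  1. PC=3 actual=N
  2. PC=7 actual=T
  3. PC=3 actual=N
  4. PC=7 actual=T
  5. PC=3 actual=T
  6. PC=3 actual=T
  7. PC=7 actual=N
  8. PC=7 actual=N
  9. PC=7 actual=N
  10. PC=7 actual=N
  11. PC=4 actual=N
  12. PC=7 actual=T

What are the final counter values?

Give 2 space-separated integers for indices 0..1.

Answer: 1 1

Derivation:
Ev 1: PC=3 idx=1 pred=T actual=N -> ctr[1]=1
Ev 2: PC=7 idx=1 pred=N actual=T -> ctr[1]=2
Ev 3: PC=3 idx=1 pred=T actual=N -> ctr[1]=1
Ev 4: PC=7 idx=1 pred=N actual=T -> ctr[1]=2
Ev 5: PC=3 idx=1 pred=T actual=T -> ctr[1]=3
Ev 6: PC=3 idx=1 pred=T actual=T -> ctr[1]=3
Ev 7: PC=7 idx=1 pred=T actual=N -> ctr[1]=2
Ev 8: PC=7 idx=1 pred=T actual=N -> ctr[1]=1
Ev 9: PC=7 idx=1 pred=N actual=N -> ctr[1]=0
Ev 10: PC=7 idx=1 pred=N actual=N -> ctr[1]=0
Ev 11: PC=4 idx=0 pred=T actual=N -> ctr[0]=1
Ev 12: PC=7 idx=1 pred=N actual=T -> ctr[1]=1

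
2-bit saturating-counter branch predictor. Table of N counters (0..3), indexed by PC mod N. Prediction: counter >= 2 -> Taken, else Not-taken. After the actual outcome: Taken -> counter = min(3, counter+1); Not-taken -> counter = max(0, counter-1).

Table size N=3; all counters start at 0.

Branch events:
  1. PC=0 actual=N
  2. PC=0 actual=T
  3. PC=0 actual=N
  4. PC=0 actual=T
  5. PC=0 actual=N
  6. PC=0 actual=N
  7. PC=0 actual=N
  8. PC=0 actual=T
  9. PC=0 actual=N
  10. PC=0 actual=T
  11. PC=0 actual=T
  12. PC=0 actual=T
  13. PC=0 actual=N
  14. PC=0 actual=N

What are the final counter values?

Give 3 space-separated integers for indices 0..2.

Answer: 1 0 0

Derivation:
Ev 1: PC=0 idx=0 pred=N actual=N -> ctr[0]=0
Ev 2: PC=0 idx=0 pred=N actual=T -> ctr[0]=1
Ev 3: PC=0 idx=0 pred=N actual=N -> ctr[0]=0
Ev 4: PC=0 idx=0 pred=N actual=T -> ctr[0]=1
Ev 5: PC=0 idx=0 pred=N actual=N -> ctr[0]=0
Ev 6: PC=0 idx=0 pred=N actual=N -> ctr[0]=0
Ev 7: PC=0 idx=0 pred=N actual=N -> ctr[0]=0
Ev 8: PC=0 idx=0 pred=N actual=T -> ctr[0]=1
Ev 9: PC=0 idx=0 pred=N actual=N -> ctr[0]=0
Ev 10: PC=0 idx=0 pred=N actual=T -> ctr[0]=1
Ev 11: PC=0 idx=0 pred=N actual=T -> ctr[0]=2
Ev 12: PC=0 idx=0 pred=T actual=T -> ctr[0]=3
Ev 13: PC=0 idx=0 pred=T actual=N -> ctr[0]=2
Ev 14: PC=0 idx=0 pred=T actual=N -> ctr[0]=1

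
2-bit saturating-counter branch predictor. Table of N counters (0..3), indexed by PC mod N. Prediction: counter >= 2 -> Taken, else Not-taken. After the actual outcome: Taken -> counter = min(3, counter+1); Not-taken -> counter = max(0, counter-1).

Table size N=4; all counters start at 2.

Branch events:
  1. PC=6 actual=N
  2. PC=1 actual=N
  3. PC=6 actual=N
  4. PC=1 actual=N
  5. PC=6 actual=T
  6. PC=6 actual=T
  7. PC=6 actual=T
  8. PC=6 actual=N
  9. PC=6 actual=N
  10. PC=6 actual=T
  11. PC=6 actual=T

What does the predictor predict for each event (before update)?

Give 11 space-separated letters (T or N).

Ev 1: PC=6 idx=2 pred=T actual=N -> ctr[2]=1
Ev 2: PC=1 idx=1 pred=T actual=N -> ctr[1]=1
Ev 3: PC=6 idx=2 pred=N actual=N -> ctr[2]=0
Ev 4: PC=1 idx=1 pred=N actual=N -> ctr[1]=0
Ev 5: PC=6 idx=2 pred=N actual=T -> ctr[2]=1
Ev 6: PC=6 idx=2 pred=N actual=T -> ctr[2]=2
Ev 7: PC=6 idx=2 pred=T actual=T -> ctr[2]=3
Ev 8: PC=6 idx=2 pred=T actual=N -> ctr[2]=2
Ev 9: PC=6 idx=2 pred=T actual=N -> ctr[2]=1
Ev 10: PC=6 idx=2 pred=N actual=T -> ctr[2]=2
Ev 11: PC=6 idx=2 pred=T actual=T -> ctr[2]=3

Answer: T T N N N N T T T N T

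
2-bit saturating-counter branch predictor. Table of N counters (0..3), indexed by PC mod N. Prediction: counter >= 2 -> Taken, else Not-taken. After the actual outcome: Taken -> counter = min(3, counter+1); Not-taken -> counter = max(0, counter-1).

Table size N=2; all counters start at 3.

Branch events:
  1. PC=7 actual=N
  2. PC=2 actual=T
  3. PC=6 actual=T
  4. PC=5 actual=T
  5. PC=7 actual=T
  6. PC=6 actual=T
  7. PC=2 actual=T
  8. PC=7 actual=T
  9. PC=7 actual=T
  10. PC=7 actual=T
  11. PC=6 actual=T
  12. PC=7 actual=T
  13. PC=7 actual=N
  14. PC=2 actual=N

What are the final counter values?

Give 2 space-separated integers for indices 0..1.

Answer: 2 2

Derivation:
Ev 1: PC=7 idx=1 pred=T actual=N -> ctr[1]=2
Ev 2: PC=2 idx=0 pred=T actual=T -> ctr[0]=3
Ev 3: PC=6 idx=0 pred=T actual=T -> ctr[0]=3
Ev 4: PC=5 idx=1 pred=T actual=T -> ctr[1]=3
Ev 5: PC=7 idx=1 pred=T actual=T -> ctr[1]=3
Ev 6: PC=6 idx=0 pred=T actual=T -> ctr[0]=3
Ev 7: PC=2 idx=0 pred=T actual=T -> ctr[0]=3
Ev 8: PC=7 idx=1 pred=T actual=T -> ctr[1]=3
Ev 9: PC=7 idx=1 pred=T actual=T -> ctr[1]=3
Ev 10: PC=7 idx=1 pred=T actual=T -> ctr[1]=3
Ev 11: PC=6 idx=0 pred=T actual=T -> ctr[0]=3
Ev 12: PC=7 idx=1 pred=T actual=T -> ctr[1]=3
Ev 13: PC=7 idx=1 pred=T actual=N -> ctr[1]=2
Ev 14: PC=2 idx=0 pred=T actual=N -> ctr[0]=2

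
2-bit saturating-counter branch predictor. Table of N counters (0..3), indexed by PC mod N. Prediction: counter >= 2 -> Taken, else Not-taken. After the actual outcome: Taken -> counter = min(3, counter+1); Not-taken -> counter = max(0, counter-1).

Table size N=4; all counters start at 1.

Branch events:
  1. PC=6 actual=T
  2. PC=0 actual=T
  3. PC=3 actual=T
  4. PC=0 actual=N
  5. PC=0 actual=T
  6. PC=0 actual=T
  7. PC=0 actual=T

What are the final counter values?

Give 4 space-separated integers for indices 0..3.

Answer: 3 1 2 2

Derivation:
Ev 1: PC=6 idx=2 pred=N actual=T -> ctr[2]=2
Ev 2: PC=0 idx=0 pred=N actual=T -> ctr[0]=2
Ev 3: PC=3 idx=3 pred=N actual=T -> ctr[3]=2
Ev 4: PC=0 idx=0 pred=T actual=N -> ctr[0]=1
Ev 5: PC=0 idx=0 pred=N actual=T -> ctr[0]=2
Ev 6: PC=0 idx=0 pred=T actual=T -> ctr[0]=3
Ev 7: PC=0 idx=0 pred=T actual=T -> ctr[0]=3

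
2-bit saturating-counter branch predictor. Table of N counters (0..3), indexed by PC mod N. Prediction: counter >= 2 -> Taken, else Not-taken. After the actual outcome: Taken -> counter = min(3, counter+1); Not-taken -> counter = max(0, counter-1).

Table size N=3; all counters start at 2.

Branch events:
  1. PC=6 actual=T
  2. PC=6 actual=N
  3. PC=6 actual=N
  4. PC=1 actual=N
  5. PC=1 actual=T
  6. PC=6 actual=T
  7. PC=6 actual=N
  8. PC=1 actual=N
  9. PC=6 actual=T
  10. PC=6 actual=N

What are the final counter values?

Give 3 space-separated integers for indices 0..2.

Ev 1: PC=6 idx=0 pred=T actual=T -> ctr[0]=3
Ev 2: PC=6 idx=0 pred=T actual=N -> ctr[0]=2
Ev 3: PC=6 idx=0 pred=T actual=N -> ctr[0]=1
Ev 4: PC=1 idx=1 pred=T actual=N -> ctr[1]=1
Ev 5: PC=1 idx=1 pred=N actual=T -> ctr[1]=2
Ev 6: PC=6 idx=0 pred=N actual=T -> ctr[0]=2
Ev 7: PC=6 idx=0 pred=T actual=N -> ctr[0]=1
Ev 8: PC=1 idx=1 pred=T actual=N -> ctr[1]=1
Ev 9: PC=6 idx=0 pred=N actual=T -> ctr[0]=2
Ev 10: PC=6 idx=0 pred=T actual=N -> ctr[0]=1

Answer: 1 1 2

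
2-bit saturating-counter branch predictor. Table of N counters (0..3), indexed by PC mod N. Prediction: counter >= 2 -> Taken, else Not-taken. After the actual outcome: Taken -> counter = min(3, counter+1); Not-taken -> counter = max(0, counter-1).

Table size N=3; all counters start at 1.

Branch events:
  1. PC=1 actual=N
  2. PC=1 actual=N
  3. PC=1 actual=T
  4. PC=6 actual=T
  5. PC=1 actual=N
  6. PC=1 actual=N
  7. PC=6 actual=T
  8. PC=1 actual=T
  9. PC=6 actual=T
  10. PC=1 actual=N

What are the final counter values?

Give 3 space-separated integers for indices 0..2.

Answer: 3 0 1

Derivation:
Ev 1: PC=1 idx=1 pred=N actual=N -> ctr[1]=0
Ev 2: PC=1 idx=1 pred=N actual=N -> ctr[1]=0
Ev 3: PC=1 idx=1 pred=N actual=T -> ctr[1]=1
Ev 4: PC=6 idx=0 pred=N actual=T -> ctr[0]=2
Ev 5: PC=1 idx=1 pred=N actual=N -> ctr[1]=0
Ev 6: PC=1 idx=1 pred=N actual=N -> ctr[1]=0
Ev 7: PC=6 idx=0 pred=T actual=T -> ctr[0]=3
Ev 8: PC=1 idx=1 pred=N actual=T -> ctr[1]=1
Ev 9: PC=6 idx=0 pred=T actual=T -> ctr[0]=3
Ev 10: PC=1 idx=1 pred=N actual=N -> ctr[1]=0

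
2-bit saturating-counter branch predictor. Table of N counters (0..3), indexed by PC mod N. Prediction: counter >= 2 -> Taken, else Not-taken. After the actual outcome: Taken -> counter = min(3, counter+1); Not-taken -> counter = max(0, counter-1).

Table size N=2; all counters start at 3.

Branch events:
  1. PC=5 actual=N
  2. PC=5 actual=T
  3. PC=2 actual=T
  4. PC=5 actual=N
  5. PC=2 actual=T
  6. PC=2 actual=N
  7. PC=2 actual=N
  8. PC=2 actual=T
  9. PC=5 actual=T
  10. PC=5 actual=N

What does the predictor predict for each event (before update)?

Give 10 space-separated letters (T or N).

Ev 1: PC=5 idx=1 pred=T actual=N -> ctr[1]=2
Ev 2: PC=5 idx=1 pred=T actual=T -> ctr[1]=3
Ev 3: PC=2 idx=0 pred=T actual=T -> ctr[0]=3
Ev 4: PC=5 idx=1 pred=T actual=N -> ctr[1]=2
Ev 5: PC=2 idx=0 pred=T actual=T -> ctr[0]=3
Ev 6: PC=2 idx=0 pred=T actual=N -> ctr[0]=2
Ev 7: PC=2 idx=0 pred=T actual=N -> ctr[0]=1
Ev 8: PC=2 idx=0 pred=N actual=T -> ctr[0]=2
Ev 9: PC=5 idx=1 pred=T actual=T -> ctr[1]=3
Ev 10: PC=5 idx=1 pred=T actual=N -> ctr[1]=2

Answer: T T T T T T T N T T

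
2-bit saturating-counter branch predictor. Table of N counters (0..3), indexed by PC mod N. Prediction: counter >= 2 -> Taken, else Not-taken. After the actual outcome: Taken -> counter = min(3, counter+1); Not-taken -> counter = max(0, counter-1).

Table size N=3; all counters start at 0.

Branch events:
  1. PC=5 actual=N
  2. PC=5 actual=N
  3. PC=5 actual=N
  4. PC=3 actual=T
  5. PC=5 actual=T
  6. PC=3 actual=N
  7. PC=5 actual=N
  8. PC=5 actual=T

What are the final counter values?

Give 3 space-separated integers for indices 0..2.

Ev 1: PC=5 idx=2 pred=N actual=N -> ctr[2]=0
Ev 2: PC=5 idx=2 pred=N actual=N -> ctr[2]=0
Ev 3: PC=5 idx=2 pred=N actual=N -> ctr[2]=0
Ev 4: PC=3 idx=0 pred=N actual=T -> ctr[0]=1
Ev 5: PC=5 idx=2 pred=N actual=T -> ctr[2]=1
Ev 6: PC=3 idx=0 pred=N actual=N -> ctr[0]=0
Ev 7: PC=5 idx=2 pred=N actual=N -> ctr[2]=0
Ev 8: PC=5 idx=2 pred=N actual=T -> ctr[2]=1

Answer: 0 0 1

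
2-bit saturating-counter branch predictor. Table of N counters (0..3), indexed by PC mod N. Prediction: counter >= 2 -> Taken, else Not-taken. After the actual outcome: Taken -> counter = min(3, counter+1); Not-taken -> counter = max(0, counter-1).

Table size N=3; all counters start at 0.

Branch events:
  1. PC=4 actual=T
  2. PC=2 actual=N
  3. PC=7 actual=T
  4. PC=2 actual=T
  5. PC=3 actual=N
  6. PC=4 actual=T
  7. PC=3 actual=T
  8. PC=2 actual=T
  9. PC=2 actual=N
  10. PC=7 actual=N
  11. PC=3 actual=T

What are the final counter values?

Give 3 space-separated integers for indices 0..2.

Answer: 2 2 1

Derivation:
Ev 1: PC=4 idx=1 pred=N actual=T -> ctr[1]=1
Ev 2: PC=2 idx=2 pred=N actual=N -> ctr[2]=0
Ev 3: PC=7 idx=1 pred=N actual=T -> ctr[1]=2
Ev 4: PC=2 idx=2 pred=N actual=T -> ctr[2]=1
Ev 5: PC=3 idx=0 pred=N actual=N -> ctr[0]=0
Ev 6: PC=4 idx=1 pred=T actual=T -> ctr[1]=3
Ev 7: PC=3 idx=0 pred=N actual=T -> ctr[0]=1
Ev 8: PC=2 idx=2 pred=N actual=T -> ctr[2]=2
Ev 9: PC=2 idx=2 pred=T actual=N -> ctr[2]=1
Ev 10: PC=7 idx=1 pred=T actual=N -> ctr[1]=2
Ev 11: PC=3 idx=0 pred=N actual=T -> ctr[0]=2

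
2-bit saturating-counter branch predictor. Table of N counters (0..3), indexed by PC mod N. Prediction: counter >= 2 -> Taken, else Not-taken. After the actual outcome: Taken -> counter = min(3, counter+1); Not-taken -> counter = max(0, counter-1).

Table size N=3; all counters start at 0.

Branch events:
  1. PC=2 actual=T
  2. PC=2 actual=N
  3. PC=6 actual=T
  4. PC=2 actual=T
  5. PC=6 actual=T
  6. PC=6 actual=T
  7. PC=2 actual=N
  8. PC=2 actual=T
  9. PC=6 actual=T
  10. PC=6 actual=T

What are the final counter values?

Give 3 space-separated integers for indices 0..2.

Ev 1: PC=2 idx=2 pred=N actual=T -> ctr[2]=1
Ev 2: PC=2 idx=2 pred=N actual=N -> ctr[2]=0
Ev 3: PC=6 idx=0 pred=N actual=T -> ctr[0]=1
Ev 4: PC=2 idx=2 pred=N actual=T -> ctr[2]=1
Ev 5: PC=6 idx=0 pred=N actual=T -> ctr[0]=2
Ev 6: PC=6 idx=0 pred=T actual=T -> ctr[0]=3
Ev 7: PC=2 idx=2 pred=N actual=N -> ctr[2]=0
Ev 8: PC=2 idx=2 pred=N actual=T -> ctr[2]=1
Ev 9: PC=6 idx=0 pred=T actual=T -> ctr[0]=3
Ev 10: PC=6 idx=0 pred=T actual=T -> ctr[0]=3

Answer: 3 0 1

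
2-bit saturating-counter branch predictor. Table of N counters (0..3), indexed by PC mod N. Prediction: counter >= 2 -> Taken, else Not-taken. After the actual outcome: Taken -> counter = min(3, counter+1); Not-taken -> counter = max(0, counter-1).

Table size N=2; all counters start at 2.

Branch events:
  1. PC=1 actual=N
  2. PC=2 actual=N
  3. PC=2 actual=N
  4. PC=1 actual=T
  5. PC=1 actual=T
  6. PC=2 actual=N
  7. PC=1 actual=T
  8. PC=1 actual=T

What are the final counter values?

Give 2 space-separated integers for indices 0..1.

Answer: 0 3

Derivation:
Ev 1: PC=1 idx=1 pred=T actual=N -> ctr[1]=1
Ev 2: PC=2 idx=0 pred=T actual=N -> ctr[0]=1
Ev 3: PC=2 idx=0 pred=N actual=N -> ctr[0]=0
Ev 4: PC=1 idx=1 pred=N actual=T -> ctr[1]=2
Ev 5: PC=1 idx=1 pred=T actual=T -> ctr[1]=3
Ev 6: PC=2 idx=0 pred=N actual=N -> ctr[0]=0
Ev 7: PC=1 idx=1 pred=T actual=T -> ctr[1]=3
Ev 8: PC=1 idx=1 pred=T actual=T -> ctr[1]=3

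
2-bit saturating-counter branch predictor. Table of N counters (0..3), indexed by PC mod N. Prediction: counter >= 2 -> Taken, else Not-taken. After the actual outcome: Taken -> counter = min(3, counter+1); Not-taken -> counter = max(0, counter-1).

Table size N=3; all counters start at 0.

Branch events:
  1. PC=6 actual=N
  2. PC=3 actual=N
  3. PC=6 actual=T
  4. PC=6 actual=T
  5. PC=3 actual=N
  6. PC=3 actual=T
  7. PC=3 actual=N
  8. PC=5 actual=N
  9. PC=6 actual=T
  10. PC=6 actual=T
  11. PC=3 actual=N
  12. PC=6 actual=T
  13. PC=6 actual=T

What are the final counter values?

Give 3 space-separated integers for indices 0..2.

Answer: 3 0 0

Derivation:
Ev 1: PC=6 idx=0 pred=N actual=N -> ctr[0]=0
Ev 2: PC=3 idx=0 pred=N actual=N -> ctr[0]=0
Ev 3: PC=6 idx=0 pred=N actual=T -> ctr[0]=1
Ev 4: PC=6 idx=0 pred=N actual=T -> ctr[0]=2
Ev 5: PC=3 idx=0 pred=T actual=N -> ctr[0]=1
Ev 6: PC=3 idx=0 pred=N actual=T -> ctr[0]=2
Ev 7: PC=3 idx=0 pred=T actual=N -> ctr[0]=1
Ev 8: PC=5 idx=2 pred=N actual=N -> ctr[2]=0
Ev 9: PC=6 idx=0 pred=N actual=T -> ctr[0]=2
Ev 10: PC=6 idx=0 pred=T actual=T -> ctr[0]=3
Ev 11: PC=3 idx=0 pred=T actual=N -> ctr[0]=2
Ev 12: PC=6 idx=0 pred=T actual=T -> ctr[0]=3
Ev 13: PC=6 idx=0 pred=T actual=T -> ctr[0]=3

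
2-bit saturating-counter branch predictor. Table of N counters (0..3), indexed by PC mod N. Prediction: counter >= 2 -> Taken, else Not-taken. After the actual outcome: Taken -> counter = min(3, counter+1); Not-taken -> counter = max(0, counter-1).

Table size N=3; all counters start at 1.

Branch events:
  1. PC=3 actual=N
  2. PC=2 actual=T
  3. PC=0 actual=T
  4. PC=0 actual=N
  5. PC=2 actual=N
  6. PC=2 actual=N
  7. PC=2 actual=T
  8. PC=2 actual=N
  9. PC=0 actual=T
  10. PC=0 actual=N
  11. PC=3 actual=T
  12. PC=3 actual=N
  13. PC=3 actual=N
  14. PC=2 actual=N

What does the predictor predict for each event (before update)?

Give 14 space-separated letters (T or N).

Answer: N N N N T N N N N N N N N N

Derivation:
Ev 1: PC=3 idx=0 pred=N actual=N -> ctr[0]=0
Ev 2: PC=2 idx=2 pred=N actual=T -> ctr[2]=2
Ev 3: PC=0 idx=0 pred=N actual=T -> ctr[0]=1
Ev 4: PC=0 idx=0 pred=N actual=N -> ctr[0]=0
Ev 5: PC=2 idx=2 pred=T actual=N -> ctr[2]=1
Ev 6: PC=2 idx=2 pred=N actual=N -> ctr[2]=0
Ev 7: PC=2 idx=2 pred=N actual=T -> ctr[2]=1
Ev 8: PC=2 idx=2 pred=N actual=N -> ctr[2]=0
Ev 9: PC=0 idx=0 pred=N actual=T -> ctr[0]=1
Ev 10: PC=0 idx=0 pred=N actual=N -> ctr[0]=0
Ev 11: PC=3 idx=0 pred=N actual=T -> ctr[0]=1
Ev 12: PC=3 idx=0 pred=N actual=N -> ctr[0]=0
Ev 13: PC=3 idx=0 pred=N actual=N -> ctr[0]=0
Ev 14: PC=2 idx=2 pred=N actual=N -> ctr[2]=0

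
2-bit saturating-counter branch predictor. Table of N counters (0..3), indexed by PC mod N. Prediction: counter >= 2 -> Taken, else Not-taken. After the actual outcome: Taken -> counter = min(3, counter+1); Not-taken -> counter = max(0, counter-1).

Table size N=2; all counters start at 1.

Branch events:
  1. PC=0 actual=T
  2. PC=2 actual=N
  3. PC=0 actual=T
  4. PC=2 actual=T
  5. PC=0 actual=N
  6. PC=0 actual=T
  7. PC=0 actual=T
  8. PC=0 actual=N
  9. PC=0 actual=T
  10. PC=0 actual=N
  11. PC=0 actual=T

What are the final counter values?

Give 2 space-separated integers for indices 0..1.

Ev 1: PC=0 idx=0 pred=N actual=T -> ctr[0]=2
Ev 2: PC=2 idx=0 pred=T actual=N -> ctr[0]=1
Ev 3: PC=0 idx=0 pred=N actual=T -> ctr[0]=2
Ev 4: PC=2 idx=0 pred=T actual=T -> ctr[0]=3
Ev 5: PC=0 idx=0 pred=T actual=N -> ctr[0]=2
Ev 6: PC=0 idx=0 pred=T actual=T -> ctr[0]=3
Ev 7: PC=0 idx=0 pred=T actual=T -> ctr[0]=3
Ev 8: PC=0 idx=0 pred=T actual=N -> ctr[0]=2
Ev 9: PC=0 idx=0 pred=T actual=T -> ctr[0]=3
Ev 10: PC=0 idx=0 pred=T actual=N -> ctr[0]=2
Ev 11: PC=0 idx=0 pred=T actual=T -> ctr[0]=3

Answer: 3 1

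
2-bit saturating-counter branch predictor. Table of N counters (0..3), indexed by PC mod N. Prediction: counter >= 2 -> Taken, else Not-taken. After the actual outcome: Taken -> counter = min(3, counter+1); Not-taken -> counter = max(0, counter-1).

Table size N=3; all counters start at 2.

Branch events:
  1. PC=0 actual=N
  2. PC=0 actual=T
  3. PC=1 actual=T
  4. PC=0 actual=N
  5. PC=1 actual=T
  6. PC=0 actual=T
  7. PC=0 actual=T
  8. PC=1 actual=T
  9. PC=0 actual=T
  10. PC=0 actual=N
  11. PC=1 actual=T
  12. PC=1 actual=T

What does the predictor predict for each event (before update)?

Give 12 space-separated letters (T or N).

Ev 1: PC=0 idx=0 pred=T actual=N -> ctr[0]=1
Ev 2: PC=0 idx=0 pred=N actual=T -> ctr[0]=2
Ev 3: PC=1 idx=1 pred=T actual=T -> ctr[1]=3
Ev 4: PC=0 idx=0 pred=T actual=N -> ctr[0]=1
Ev 5: PC=1 idx=1 pred=T actual=T -> ctr[1]=3
Ev 6: PC=0 idx=0 pred=N actual=T -> ctr[0]=2
Ev 7: PC=0 idx=0 pred=T actual=T -> ctr[0]=3
Ev 8: PC=1 idx=1 pred=T actual=T -> ctr[1]=3
Ev 9: PC=0 idx=0 pred=T actual=T -> ctr[0]=3
Ev 10: PC=0 idx=0 pred=T actual=N -> ctr[0]=2
Ev 11: PC=1 idx=1 pred=T actual=T -> ctr[1]=3
Ev 12: PC=1 idx=1 pred=T actual=T -> ctr[1]=3

Answer: T N T T T N T T T T T T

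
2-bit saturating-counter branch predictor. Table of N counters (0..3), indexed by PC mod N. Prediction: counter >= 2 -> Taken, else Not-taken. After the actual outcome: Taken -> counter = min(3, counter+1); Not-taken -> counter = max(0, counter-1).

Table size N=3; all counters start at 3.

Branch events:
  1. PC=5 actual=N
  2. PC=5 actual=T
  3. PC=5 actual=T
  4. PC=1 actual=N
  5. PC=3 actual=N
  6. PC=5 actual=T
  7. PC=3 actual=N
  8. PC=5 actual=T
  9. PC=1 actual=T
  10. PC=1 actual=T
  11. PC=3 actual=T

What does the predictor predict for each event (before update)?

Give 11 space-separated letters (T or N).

Answer: T T T T T T T T T T N

Derivation:
Ev 1: PC=5 idx=2 pred=T actual=N -> ctr[2]=2
Ev 2: PC=5 idx=2 pred=T actual=T -> ctr[2]=3
Ev 3: PC=5 idx=2 pred=T actual=T -> ctr[2]=3
Ev 4: PC=1 idx=1 pred=T actual=N -> ctr[1]=2
Ev 5: PC=3 idx=0 pred=T actual=N -> ctr[0]=2
Ev 6: PC=5 idx=2 pred=T actual=T -> ctr[2]=3
Ev 7: PC=3 idx=0 pred=T actual=N -> ctr[0]=1
Ev 8: PC=5 idx=2 pred=T actual=T -> ctr[2]=3
Ev 9: PC=1 idx=1 pred=T actual=T -> ctr[1]=3
Ev 10: PC=1 idx=1 pred=T actual=T -> ctr[1]=3
Ev 11: PC=3 idx=0 pred=N actual=T -> ctr[0]=2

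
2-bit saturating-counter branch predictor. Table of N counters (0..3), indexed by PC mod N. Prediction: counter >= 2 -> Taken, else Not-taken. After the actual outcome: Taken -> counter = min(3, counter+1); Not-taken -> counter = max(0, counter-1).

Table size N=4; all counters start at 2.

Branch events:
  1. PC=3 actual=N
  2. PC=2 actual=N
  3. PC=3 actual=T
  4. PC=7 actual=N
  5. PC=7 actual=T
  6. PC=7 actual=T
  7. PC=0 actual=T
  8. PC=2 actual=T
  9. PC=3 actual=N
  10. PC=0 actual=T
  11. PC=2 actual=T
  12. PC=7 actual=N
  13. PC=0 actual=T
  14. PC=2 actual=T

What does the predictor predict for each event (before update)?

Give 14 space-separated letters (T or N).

Ev 1: PC=3 idx=3 pred=T actual=N -> ctr[3]=1
Ev 2: PC=2 idx=2 pred=T actual=N -> ctr[2]=1
Ev 3: PC=3 idx=3 pred=N actual=T -> ctr[3]=2
Ev 4: PC=7 idx=3 pred=T actual=N -> ctr[3]=1
Ev 5: PC=7 idx=3 pred=N actual=T -> ctr[3]=2
Ev 6: PC=7 idx=3 pred=T actual=T -> ctr[3]=3
Ev 7: PC=0 idx=0 pred=T actual=T -> ctr[0]=3
Ev 8: PC=2 idx=2 pred=N actual=T -> ctr[2]=2
Ev 9: PC=3 idx=3 pred=T actual=N -> ctr[3]=2
Ev 10: PC=0 idx=0 pred=T actual=T -> ctr[0]=3
Ev 11: PC=2 idx=2 pred=T actual=T -> ctr[2]=3
Ev 12: PC=7 idx=3 pred=T actual=N -> ctr[3]=1
Ev 13: PC=0 idx=0 pred=T actual=T -> ctr[0]=3
Ev 14: PC=2 idx=2 pred=T actual=T -> ctr[2]=3

Answer: T T N T N T T N T T T T T T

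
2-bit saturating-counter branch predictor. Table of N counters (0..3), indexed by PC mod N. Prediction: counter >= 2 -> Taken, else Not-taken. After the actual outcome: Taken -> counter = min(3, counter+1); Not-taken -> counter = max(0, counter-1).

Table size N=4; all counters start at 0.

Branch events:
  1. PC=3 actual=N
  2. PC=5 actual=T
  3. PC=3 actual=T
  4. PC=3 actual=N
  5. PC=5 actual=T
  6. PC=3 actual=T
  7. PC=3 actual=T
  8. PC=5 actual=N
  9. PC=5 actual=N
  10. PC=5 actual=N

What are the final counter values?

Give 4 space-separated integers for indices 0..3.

Answer: 0 0 0 2

Derivation:
Ev 1: PC=3 idx=3 pred=N actual=N -> ctr[3]=0
Ev 2: PC=5 idx=1 pred=N actual=T -> ctr[1]=1
Ev 3: PC=3 idx=3 pred=N actual=T -> ctr[3]=1
Ev 4: PC=3 idx=3 pred=N actual=N -> ctr[3]=0
Ev 5: PC=5 idx=1 pred=N actual=T -> ctr[1]=2
Ev 6: PC=3 idx=3 pred=N actual=T -> ctr[3]=1
Ev 7: PC=3 idx=3 pred=N actual=T -> ctr[3]=2
Ev 8: PC=5 idx=1 pred=T actual=N -> ctr[1]=1
Ev 9: PC=5 idx=1 pred=N actual=N -> ctr[1]=0
Ev 10: PC=5 idx=1 pred=N actual=N -> ctr[1]=0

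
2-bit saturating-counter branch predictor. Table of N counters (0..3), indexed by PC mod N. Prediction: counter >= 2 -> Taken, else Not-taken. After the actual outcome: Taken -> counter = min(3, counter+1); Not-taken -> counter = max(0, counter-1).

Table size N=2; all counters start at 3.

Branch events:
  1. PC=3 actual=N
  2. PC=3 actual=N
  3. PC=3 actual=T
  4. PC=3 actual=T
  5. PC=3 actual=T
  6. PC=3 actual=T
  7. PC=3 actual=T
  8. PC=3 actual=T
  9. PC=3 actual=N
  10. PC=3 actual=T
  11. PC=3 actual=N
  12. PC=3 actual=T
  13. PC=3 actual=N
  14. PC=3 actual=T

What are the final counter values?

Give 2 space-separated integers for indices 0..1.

Answer: 3 3

Derivation:
Ev 1: PC=3 idx=1 pred=T actual=N -> ctr[1]=2
Ev 2: PC=3 idx=1 pred=T actual=N -> ctr[1]=1
Ev 3: PC=3 idx=1 pred=N actual=T -> ctr[1]=2
Ev 4: PC=3 idx=1 pred=T actual=T -> ctr[1]=3
Ev 5: PC=3 idx=1 pred=T actual=T -> ctr[1]=3
Ev 6: PC=3 idx=1 pred=T actual=T -> ctr[1]=3
Ev 7: PC=3 idx=1 pred=T actual=T -> ctr[1]=3
Ev 8: PC=3 idx=1 pred=T actual=T -> ctr[1]=3
Ev 9: PC=3 idx=1 pred=T actual=N -> ctr[1]=2
Ev 10: PC=3 idx=1 pred=T actual=T -> ctr[1]=3
Ev 11: PC=3 idx=1 pred=T actual=N -> ctr[1]=2
Ev 12: PC=3 idx=1 pred=T actual=T -> ctr[1]=3
Ev 13: PC=3 idx=1 pred=T actual=N -> ctr[1]=2
Ev 14: PC=3 idx=1 pred=T actual=T -> ctr[1]=3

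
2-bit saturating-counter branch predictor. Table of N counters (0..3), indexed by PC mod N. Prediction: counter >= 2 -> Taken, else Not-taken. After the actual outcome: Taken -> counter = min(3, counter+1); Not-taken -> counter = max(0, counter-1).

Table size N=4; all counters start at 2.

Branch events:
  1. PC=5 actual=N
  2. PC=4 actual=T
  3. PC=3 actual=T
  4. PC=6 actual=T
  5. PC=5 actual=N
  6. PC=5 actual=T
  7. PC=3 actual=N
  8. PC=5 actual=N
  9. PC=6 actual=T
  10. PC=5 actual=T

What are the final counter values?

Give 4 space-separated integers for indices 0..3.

Answer: 3 1 3 2

Derivation:
Ev 1: PC=5 idx=1 pred=T actual=N -> ctr[1]=1
Ev 2: PC=4 idx=0 pred=T actual=T -> ctr[0]=3
Ev 3: PC=3 idx=3 pred=T actual=T -> ctr[3]=3
Ev 4: PC=6 idx=2 pred=T actual=T -> ctr[2]=3
Ev 5: PC=5 idx=1 pred=N actual=N -> ctr[1]=0
Ev 6: PC=5 idx=1 pred=N actual=T -> ctr[1]=1
Ev 7: PC=3 idx=3 pred=T actual=N -> ctr[3]=2
Ev 8: PC=5 idx=1 pred=N actual=N -> ctr[1]=0
Ev 9: PC=6 idx=2 pred=T actual=T -> ctr[2]=3
Ev 10: PC=5 idx=1 pred=N actual=T -> ctr[1]=1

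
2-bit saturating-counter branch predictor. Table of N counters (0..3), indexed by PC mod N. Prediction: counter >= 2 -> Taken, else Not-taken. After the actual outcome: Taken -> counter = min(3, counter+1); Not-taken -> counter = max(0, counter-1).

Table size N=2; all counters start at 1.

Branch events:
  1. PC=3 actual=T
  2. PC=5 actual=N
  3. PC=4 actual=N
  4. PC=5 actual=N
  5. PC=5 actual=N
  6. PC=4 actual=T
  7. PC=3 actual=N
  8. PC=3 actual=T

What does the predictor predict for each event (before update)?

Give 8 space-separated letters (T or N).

Ev 1: PC=3 idx=1 pred=N actual=T -> ctr[1]=2
Ev 2: PC=5 idx=1 pred=T actual=N -> ctr[1]=1
Ev 3: PC=4 idx=0 pred=N actual=N -> ctr[0]=0
Ev 4: PC=5 idx=1 pred=N actual=N -> ctr[1]=0
Ev 5: PC=5 idx=1 pred=N actual=N -> ctr[1]=0
Ev 6: PC=4 idx=0 pred=N actual=T -> ctr[0]=1
Ev 7: PC=3 idx=1 pred=N actual=N -> ctr[1]=0
Ev 8: PC=3 idx=1 pred=N actual=T -> ctr[1]=1

Answer: N T N N N N N N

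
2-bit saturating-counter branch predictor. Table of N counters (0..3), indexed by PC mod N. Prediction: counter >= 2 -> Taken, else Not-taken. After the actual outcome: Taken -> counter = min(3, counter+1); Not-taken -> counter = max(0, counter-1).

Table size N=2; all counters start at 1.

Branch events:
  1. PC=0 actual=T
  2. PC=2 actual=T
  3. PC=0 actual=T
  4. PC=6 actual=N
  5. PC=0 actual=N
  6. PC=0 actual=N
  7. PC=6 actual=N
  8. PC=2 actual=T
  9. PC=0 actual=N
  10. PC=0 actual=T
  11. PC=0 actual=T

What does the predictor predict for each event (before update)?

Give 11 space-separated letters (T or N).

Answer: N T T T T N N N N N N

Derivation:
Ev 1: PC=0 idx=0 pred=N actual=T -> ctr[0]=2
Ev 2: PC=2 idx=0 pred=T actual=T -> ctr[0]=3
Ev 3: PC=0 idx=0 pred=T actual=T -> ctr[0]=3
Ev 4: PC=6 idx=0 pred=T actual=N -> ctr[0]=2
Ev 5: PC=0 idx=0 pred=T actual=N -> ctr[0]=1
Ev 6: PC=0 idx=0 pred=N actual=N -> ctr[0]=0
Ev 7: PC=6 idx=0 pred=N actual=N -> ctr[0]=0
Ev 8: PC=2 idx=0 pred=N actual=T -> ctr[0]=1
Ev 9: PC=0 idx=0 pred=N actual=N -> ctr[0]=0
Ev 10: PC=0 idx=0 pred=N actual=T -> ctr[0]=1
Ev 11: PC=0 idx=0 pred=N actual=T -> ctr[0]=2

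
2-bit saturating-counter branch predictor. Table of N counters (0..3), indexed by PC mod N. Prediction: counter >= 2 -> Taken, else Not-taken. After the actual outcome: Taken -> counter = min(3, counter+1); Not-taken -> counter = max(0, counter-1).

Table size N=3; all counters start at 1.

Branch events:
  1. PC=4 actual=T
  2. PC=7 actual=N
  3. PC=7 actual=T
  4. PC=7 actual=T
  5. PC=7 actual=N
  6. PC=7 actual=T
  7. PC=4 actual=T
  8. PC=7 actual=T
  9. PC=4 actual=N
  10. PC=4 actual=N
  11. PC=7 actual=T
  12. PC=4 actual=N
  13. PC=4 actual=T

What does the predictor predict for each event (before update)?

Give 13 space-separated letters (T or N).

Ev 1: PC=4 idx=1 pred=N actual=T -> ctr[1]=2
Ev 2: PC=7 idx=1 pred=T actual=N -> ctr[1]=1
Ev 3: PC=7 idx=1 pred=N actual=T -> ctr[1]=2
Ev 4: PC=7 idx=1 pred=T actual=T -> ctr[1]=3
Ev 5: PC=7 idx=1 pred=T actual=N -> ctr[1]=2
Ev 6: PC=7 idx=1 pred=T actual=T -> ctr[1]=3
Ev 7: PC=4 idx=1 pred=T actual=T -> ctr[1]=3
Ev 8: PC=7 idx=1 pred=T actual=T -> ctr[1]=3
Ev 9: PC=4 idx=1 pred=T actual=N -> ctr[1]=2
Ev 10: PC=4 idx=1 pred=T actual=N -> ctr[1]=1
Ev 11: PC=7 idx=1 pred=N actual=T -> ctr[1]=2
Ev 12: PC=4 idx=1 pred=T actual=N -> ctr[1]=1
Ev 13: PC=4 idx=1 pred=N actual=T -> ctr[1]=2

Answer: N T N T T T T T T T N T N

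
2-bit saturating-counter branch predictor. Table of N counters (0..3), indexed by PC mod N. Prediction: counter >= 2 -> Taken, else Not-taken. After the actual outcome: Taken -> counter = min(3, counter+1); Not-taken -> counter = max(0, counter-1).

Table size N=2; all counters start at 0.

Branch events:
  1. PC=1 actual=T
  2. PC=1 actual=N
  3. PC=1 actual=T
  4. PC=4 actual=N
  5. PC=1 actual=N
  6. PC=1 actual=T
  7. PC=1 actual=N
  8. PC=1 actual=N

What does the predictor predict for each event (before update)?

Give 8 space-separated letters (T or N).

Ev 1: PC=1 idx=1 pred=N actual=T -> ctr[1]=1
Ev 2: PC=1 idx=1 pred=N actual=N -> ctr[1]=0
Ev 3: PC=1 idx=1 pred=N actual=T -> ctr[1]=1
Ev 4: PC=4 idx=0 pred=N actual=N -> ctr[0]=0
Ev 5: PC=1 idx=1 pred=N actual=N -> ctr[1]=0
Ev 6: PC=1 idx=1 pred=N actual=T -> ctr[1]=1
Ev 7: PC=1 idx=1 pred=N actual=N -> ctr[1]=0
Ev 8: PC=1 idx=1 pred=N actual=N -> ctr[1]=0

Answer: N N N N N N N N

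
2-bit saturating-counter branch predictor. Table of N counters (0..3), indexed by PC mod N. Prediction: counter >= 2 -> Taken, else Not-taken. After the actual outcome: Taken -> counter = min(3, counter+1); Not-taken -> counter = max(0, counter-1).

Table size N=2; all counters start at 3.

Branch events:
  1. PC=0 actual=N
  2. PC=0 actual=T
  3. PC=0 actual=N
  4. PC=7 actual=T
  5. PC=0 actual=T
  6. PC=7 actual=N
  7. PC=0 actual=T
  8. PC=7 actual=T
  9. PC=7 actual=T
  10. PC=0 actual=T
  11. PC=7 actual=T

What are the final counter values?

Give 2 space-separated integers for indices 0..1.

Ev 1: PC=0 idx=0 pred=T actual=N -> ctr[0]=2
Ev 2: PC=0 idx=0 pred=T actual=T -> ctr[0]=3
Ev 3: PC=0 idx=0 pred=T actual=N -> ctr[0]=2
Ev 4: PC=7 idx=1 pred=T actual=T -> ctr[1]=3
Ev 5: PC=0 idx=0 pred=T actual=T -> ctr[0]=3
Ev 6: PC=7 idx=1 pred=T actual=N -> ctr[1]=2
Ev 7: PC=0 idx=0 pred=T actual=T -> ctr[0]=3
Ev 8: PC=7 idx=1 pred=T actual=T -> ctr[1]=3
Ev 9: PC=7 idx=1 pred=T actual=T -> ctr[1]=3
Ev 10: PC=0 idx=0 pred=T actual=T -> ctr[0]=3
Ev 11: PC=7 idx=1 pred=T actual=T -> ctr[1]=3

Answer: 3 3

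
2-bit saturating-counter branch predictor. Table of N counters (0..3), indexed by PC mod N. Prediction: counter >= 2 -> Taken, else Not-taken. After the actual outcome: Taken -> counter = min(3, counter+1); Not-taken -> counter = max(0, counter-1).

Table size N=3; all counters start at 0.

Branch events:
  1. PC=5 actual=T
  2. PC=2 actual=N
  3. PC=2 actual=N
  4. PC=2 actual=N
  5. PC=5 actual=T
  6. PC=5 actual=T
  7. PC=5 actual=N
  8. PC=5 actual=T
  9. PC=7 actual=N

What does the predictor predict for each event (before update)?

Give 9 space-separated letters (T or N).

Ev 1: PC=5 idx=2 pred=N actual=T -> ctr[2]=1
Ev 2: PC=2 idx=2 pred=N actual=N -> ctr[2]=0
Ev 3: PC=2 idx=2 pred=N actual=N -> ctr[2]=0
Ev 4: PC=2 idx=2 pred=N actual=N -> ctr[2]=0
Ev 5: PC=5 idx=2 pred=N actual=T -> ctr[2]=1
Ev 6: PC=5 idx=2 pred=N actual=T -> ctr[2]=2
Ev 7: PC=5 idx=2 pred=T actual=N -> ctr[2]=1
Ev 8: PC=5 idx=2 pred=N actual=T -> ctr[2]=2
Ev 9: PC=7 idx=1 pred=N actual=N -> ctr[1]=0

Answer: N N N N N N T N N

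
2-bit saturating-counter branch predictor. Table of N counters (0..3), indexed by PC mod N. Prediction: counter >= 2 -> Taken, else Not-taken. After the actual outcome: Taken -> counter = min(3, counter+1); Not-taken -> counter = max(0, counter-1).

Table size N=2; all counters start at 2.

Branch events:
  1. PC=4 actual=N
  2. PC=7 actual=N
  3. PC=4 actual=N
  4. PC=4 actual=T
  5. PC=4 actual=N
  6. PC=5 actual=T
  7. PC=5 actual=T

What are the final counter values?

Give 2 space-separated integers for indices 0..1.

Ev 1: PC=4 idx=0 pred=T actual=N -> ctr[0]=1
Ev 2: PC=7 idx=1 pred=T actual=N -> ctr[1]=1
Ev 3: PC=4 idx=0 pred=N actual=N -> ctr[0]=0
Ev 4: PC=4 idx=0 pred=N actual=T -> ctr[0]=1
Ev 5: PC=4 idx=0 pred=N actual=N -> ctr[0]=0
Ev 6: PC=5 idx=1 pred=N actual=T -> ctr[1]=2
Ev 7: PC=5 idx=1 pred=T actual=T -> ctr[1]=3

Answer: 0 3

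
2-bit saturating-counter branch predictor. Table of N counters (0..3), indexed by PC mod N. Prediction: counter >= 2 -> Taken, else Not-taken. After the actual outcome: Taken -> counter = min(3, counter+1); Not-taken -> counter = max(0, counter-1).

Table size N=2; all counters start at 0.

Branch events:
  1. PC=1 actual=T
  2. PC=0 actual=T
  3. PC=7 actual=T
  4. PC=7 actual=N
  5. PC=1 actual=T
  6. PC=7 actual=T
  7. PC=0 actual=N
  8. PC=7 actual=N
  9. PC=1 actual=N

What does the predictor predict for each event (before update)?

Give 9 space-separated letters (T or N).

Answer: N N N T N T N T T

Derivation:
Ev 1: PC=1 idx=1 pred=N actual=T -> ctr[1]=1
Ev 2: PC=0 idx=0 pred=N actual=T -> ctr[0]=1
Ev 3: PC=7 idx=1 pred=N actual=T -> ctr[1]=2
Ev 4: PC=7 idx=1 pred=T actual=N -> ctr[1]=1
Ev 5: PC=1 idx=1 pred=N actual=T -> ctr[1]=2
Ev 6: PC=7 idx=1 pred=T actual=T -> ctr[1]=3
Ev 7: PC=0 idx=0 pred=N actual=N -> ctr[0]=0
Ev 8: PC=7 idx=1 pred=T actual=N -> ctr[1]=2
Ev 9: PC=1 idx=1 pred=T actual=N -> ctr[1]=1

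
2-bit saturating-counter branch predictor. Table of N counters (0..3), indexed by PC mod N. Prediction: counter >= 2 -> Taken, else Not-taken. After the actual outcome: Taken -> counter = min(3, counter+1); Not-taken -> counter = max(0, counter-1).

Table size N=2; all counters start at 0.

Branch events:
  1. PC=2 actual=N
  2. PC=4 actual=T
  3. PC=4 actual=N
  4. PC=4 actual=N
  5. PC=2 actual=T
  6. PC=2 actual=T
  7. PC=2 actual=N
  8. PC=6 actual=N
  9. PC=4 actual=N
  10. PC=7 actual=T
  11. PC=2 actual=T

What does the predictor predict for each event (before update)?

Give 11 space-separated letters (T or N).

Ev 1: PC=2 idx=0 pred=N actual=N -> ctr[0]=0
Ev 2: PC=4 idx=0 pred=N actual=T -> ctr[0]=1
Ev 3: PC=4 idx=0 pred=N actual=N -> ctr[0]=0
Ev 4: PC=4 idx=0 pred=N actual=N -> ctr[0]=0
Ev 5: PC=2 idx=0 pred=N actual=T -> ctr[0]=1
Ev 6: PC=2 idx=0 pred=N actual=T -> ctr[0]=2
Ev 7: PC=2 idx=0 pred=T actual=N -> ctr[0]=1
Ev 8: PC=6 idx=0 pred=N actual=N -> ctr[0]=0
Ev 9: PC=4 idx=0 pred=N actual=N -> ctr[0]=0
Ev 10: PC=7 idx=1 pred=N actual=T -> ctr[1]=1
Ev 11: PC=2 idx=0 pred=N actual=T -> ctr[0]=1

Answer: N N N N N N T N N N N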